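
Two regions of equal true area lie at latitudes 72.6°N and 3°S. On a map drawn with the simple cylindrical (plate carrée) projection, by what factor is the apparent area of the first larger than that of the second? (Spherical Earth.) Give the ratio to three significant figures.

Plate carrée maps x = Rλ, y = Rφ. The meridian scale is h = 1 and the parallel scale is k = 1/cos φ = sec φ.
Areal scale at 72.6°: h·k = 1.000 × 3.344 = 3.344.
Areal scale at 3°: h·k = 1.000 × 1.001 = 1.001.
Ratio = 3.344/1.001 ≈ 3.34.

3.34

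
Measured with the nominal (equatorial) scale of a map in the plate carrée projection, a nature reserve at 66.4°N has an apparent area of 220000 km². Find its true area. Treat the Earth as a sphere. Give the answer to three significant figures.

88100 km²

In the plate carrée (x = Rλ, y = Rφ), meridians are true-scale (h = 1) and parallels are stretched by k = sec φ.
Areal scale = h·k = 1 × sec φ; at 66.4°, h = 1.000, k = 2.498, so h·k = 2.498.
True area = apparent / (areal scale) = 220000 / 2.498 ≈ 88100 km².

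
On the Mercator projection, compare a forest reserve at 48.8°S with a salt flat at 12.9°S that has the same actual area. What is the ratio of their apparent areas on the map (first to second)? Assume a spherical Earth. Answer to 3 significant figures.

Mercator is conformal with k = sec φ, so areal scale = k² = sec²φ.
At 48.8°: sec²(48.8°) = 1/0.6587² = 2.305.
At 12.9°: sec²(12.9°) = 1/0.9748² = 1.052.
Ratio = 2.305/1.052 = cos²(12.9°)/cos²(48.8°) ≈ 2.19.

2.19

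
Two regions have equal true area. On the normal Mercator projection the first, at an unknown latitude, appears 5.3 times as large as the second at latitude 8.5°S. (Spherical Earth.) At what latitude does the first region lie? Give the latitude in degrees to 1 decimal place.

64.6°

On Mercator, (apparent₁)/(apparent₂) = sec²φ₁ / sec²φ₂ when true areas are equal.
cos²φ₂ / cos²φ₁ = 5.3  ⇒  cos φ₁ = cos 8.5° / √5.3 = 0.9890/2.302 = 0.4296.
φ₁ = arccos(0.4296) ≈ 64.6°.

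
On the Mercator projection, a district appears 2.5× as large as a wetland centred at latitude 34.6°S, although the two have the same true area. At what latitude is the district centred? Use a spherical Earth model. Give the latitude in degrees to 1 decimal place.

58.6°

Mercator areal scale is sec²φ, so apparent-area ratio = sec²φ₁ / sec²φ₂ = cos²φ₂ / cos²φ₁.
cos²φ₂ / cos²φ₁ = 2.5  ⇒  cos φ₁ = cos 34.6° / √2.5 = 0.8231/1.581 = 0.5206.
φ₁ = arccos(0.5206) ≈ 58.6°.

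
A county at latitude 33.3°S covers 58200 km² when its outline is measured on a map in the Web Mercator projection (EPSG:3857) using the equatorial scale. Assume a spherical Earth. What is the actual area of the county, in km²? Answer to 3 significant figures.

40700 km²

The Mercator projection is conformal; its linear scale factor is the same in every direction and equals sec φ = 1/cos φ.
Areal scale = k² = sec²φ = 1/cos²(33.3°) = 1/0.8358² = 1.431.
True area = apparent / (areal scale) = 58200 / 1.431 ≈ 40700 km².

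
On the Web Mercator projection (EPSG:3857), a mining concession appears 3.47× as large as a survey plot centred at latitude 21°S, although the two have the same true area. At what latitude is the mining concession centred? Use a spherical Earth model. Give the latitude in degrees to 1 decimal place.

59.9°

On Mercator, (apparent₁)/(apparent₂) = sec²φ₁ / sec²φ₂ when true areas are equal.
cos²φ₂ / cos²φ₁ = 3.47  ⇒  cos φ₁ = cos 21° / √3.47 = 0.9336/1.863 = 0.5012.
φ₁ = arccos(0.5012) ≈ 59.9°.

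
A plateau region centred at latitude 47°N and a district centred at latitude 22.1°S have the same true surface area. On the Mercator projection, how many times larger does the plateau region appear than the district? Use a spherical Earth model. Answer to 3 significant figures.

Mercator areal scale is sec²φ.
At 47°: sec²(47°) = 1/0.6820² = 2.150.
At 22.1°: sec²(22.1°) = 1/0.9265² = 1.165.
Ratio = 2.150/1.165 = cos²(22.1°)/cos²(47°) ≈ 1.85.

1.85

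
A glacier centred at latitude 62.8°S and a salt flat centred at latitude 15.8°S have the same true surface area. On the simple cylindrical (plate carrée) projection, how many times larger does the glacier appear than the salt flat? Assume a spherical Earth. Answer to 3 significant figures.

2.11

In the plate carrée (x = Rλ, y = Rφ), meridians are true-scale (h = 1) and parallels are stretched by k = sec φ.
Areal scale at 62.8°: h·k = 1.000 × 2.188 = 2.188.
Areal scale at 15.8°: h·k = 1.000 × 1.039 = 1.039.
Ratio = 2.188/1.039 ≈ 2.11.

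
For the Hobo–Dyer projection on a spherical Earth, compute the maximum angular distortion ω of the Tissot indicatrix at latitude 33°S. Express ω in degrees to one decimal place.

The Hobo–Dyer projection is cylindrical equal-area with φ₀ = 37.5°. Cylindrical equal-area (φ₀ = 37.5°): h = cos φ / cos 37.5° along meridians, k = cos 37.5° / cos φ along parallels; h·k = 1.
At 33°: h = 1.057, k = 0.9460; principal scales a = 1.057, b = 0.9460.
sin(ω/2) = (a − b)/(a + b) = 0.1112/2.003 = 0.05549, so ω = 2 arcsin(0.05549) ≈ 6.4°.

6.4°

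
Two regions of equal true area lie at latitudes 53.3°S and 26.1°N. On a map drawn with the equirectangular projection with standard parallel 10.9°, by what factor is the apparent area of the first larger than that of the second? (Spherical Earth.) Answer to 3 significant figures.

The equidistant cylindrical projection with φ₀ = 10.9° has h = 1 (meridians true) and k = cos φ₀ / cos φ along parallels.
Areal scale at 53.3°: h·k = 1.000 × 1.643 = 1.643.
Areal scale at 26.1°: h·k = 1.000 × 1.093 = 1.093.
Ratio = 1.643/1.093 ≈ 1.50.

1.50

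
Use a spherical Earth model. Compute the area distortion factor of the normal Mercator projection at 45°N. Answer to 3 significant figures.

2.00

For Mercator, h = k = sec φ (a conformal cylindrical projection has a single point scale, 1/cos φ).
Areal scale = k² = sec²φ = 1/cos²(45°) = 1/0.7071² = 2.000.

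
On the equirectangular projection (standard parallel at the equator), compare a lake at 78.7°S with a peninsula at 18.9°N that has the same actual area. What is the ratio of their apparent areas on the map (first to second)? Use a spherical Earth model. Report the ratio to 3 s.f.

4.83

In the plate carrée (x = Rλ, y = Rφ), meridians are true-scale (h = 1) and parallels are stretched by k = sec φ.
Areal scale at 78.7°: h·k = 1.000 × 5.103 = 5.103.
Areal scale at 18.9°: h·k = 1.000 × 1.057 = 1.057.
Ratio = 5.103/1.057 ≈ 4.83.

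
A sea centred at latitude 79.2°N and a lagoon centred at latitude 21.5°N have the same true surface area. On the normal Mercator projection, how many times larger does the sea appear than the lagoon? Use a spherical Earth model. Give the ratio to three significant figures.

24.7

On Mercator, area is exaggerated by sec²φ = 1/cos²φ.
At 79.2°: sec²(79.2°) = 1/0.1874² = 28.48.
At 21.5°: sec²(21.5°) = 1/0.9304² = 1.155.
Ratio = 28.48/1.155 = cos²(21.5°)/cos²(79.2°) ≈ 24.7.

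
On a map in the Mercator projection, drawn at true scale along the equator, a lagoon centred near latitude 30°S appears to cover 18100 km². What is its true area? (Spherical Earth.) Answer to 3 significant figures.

For Mercator, h = k = sec φ (a conformal cylindrical projection has a single point scale, 1/cos φ).
Areal scale = k² = sec²φ = 1/cos²(30°) = 1/0.8660² = 1.333.
True area = apparent / (areal scale) = 18100 / 1.333 ≈ 13600 km².

13600 km²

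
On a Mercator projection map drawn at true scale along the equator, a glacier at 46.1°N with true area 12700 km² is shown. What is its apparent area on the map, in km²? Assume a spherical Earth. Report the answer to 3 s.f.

26400 km²

For Mercator, h = k = sec φ (a conformal cylindrical projection has a single point scale, 1/cos φ).
Areal scale = k² = sec²φ = 1/cos²(46.1°) = 1/0.6934² = 2.080.
Apparent area = 12700 × 2.080 ≈ 26400 km².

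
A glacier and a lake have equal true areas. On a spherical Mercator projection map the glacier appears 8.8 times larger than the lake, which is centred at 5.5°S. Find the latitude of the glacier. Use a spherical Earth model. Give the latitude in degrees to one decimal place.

Mercator areal scale is sec²φ, so apparent-area ratio = sec²φ₁ / sec²φ₂ = cos²φ₂ / cos²φ₁.
cos²φ₂ / cos²φ₁ = 8.8  ⇒  cos φ₁ = cos 5.5° / √8.8 = 0.9954/2.966 = 0.3355.
φ₁ = arccos(0.3355) ≈ 70.4°.

70.4°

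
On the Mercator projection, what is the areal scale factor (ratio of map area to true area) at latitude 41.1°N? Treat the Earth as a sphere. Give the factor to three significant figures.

1.76

Mercator is conformal, so the point scale is isotropic: h = k = sec φ = 1/cos φ.
Areal scale = k² = sec²φ = 1/cos²(41.1°) = 1/0.7536² = 1.761.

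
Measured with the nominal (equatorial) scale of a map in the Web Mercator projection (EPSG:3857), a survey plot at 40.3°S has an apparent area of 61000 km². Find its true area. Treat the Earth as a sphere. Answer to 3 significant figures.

35500 km²

Mercator is conformal, so the point scale is isotropic: h = k = sec φ = 1/cos φ.
Areal scale = k² = sec²φ = 1/cos²(40.3°) = 1/0.7627² = 1.719.
True area = apparent / (areal scale) = 61000 / 1.719 ≈ 35500 km².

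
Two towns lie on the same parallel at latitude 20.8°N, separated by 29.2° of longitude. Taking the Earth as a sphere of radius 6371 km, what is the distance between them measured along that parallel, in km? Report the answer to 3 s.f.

Arc length along a parallel = R cos φ · Δλ (with Δλ in radians).
= 6371 × cos 20.8° × (29.2° × π/180) = 6371 × 0.9348 × 0.5096 ≈ 3040 km.

3040 km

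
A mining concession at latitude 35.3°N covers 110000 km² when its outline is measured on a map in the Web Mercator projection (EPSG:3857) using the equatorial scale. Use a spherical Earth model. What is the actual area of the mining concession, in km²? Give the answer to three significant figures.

Mercator is conformal, so the point scale is isotropic: h = k = sec φ = 1/cos φ.
Areal scale = k² = sec²φ = 1/cos²(35.3°) = 1/0.8161² = 1.501.
True area = apparent / (areal scale) = 110000 / 1.501 ≈ 73300 km².

73300 km²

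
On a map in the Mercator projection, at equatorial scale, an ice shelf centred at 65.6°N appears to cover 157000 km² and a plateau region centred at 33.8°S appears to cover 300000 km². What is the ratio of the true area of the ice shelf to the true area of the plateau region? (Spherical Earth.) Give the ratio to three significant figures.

Since Mercator area scale is 1/cos²φ, the true area equals the apparent area multiplied by cos²φ.
True area of ice shelf: 157000 × cos²(65.6°) = 157000 × 0.1707 = 26790 km².
True area of plateau region: 300000 × cos²(33.8°) = 300000 × 0.6905 = 207200 km².
Ratio = 26790 / 207200 ≈ 0.129.

0.129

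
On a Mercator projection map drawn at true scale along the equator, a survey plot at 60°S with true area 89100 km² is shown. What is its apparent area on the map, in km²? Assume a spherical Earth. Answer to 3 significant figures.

356000 km²

For Mercator, h = k = sec φ (a conformal cylindrical projection has a single point scale, 1/cos φ).
Areal scale = k² = sec²φ = 1/cos²(60°) = 1/0.5000² = 4.000.
Apparent area = 89100 × 4.000 ≈ 356000 km².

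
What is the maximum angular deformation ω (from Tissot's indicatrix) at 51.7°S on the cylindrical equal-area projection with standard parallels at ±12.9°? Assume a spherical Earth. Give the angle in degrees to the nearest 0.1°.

50.2°

A cylindrical equal-area projection with standard parallel φ₀ has meridian scale h = cos φ / cos φ₀ and parallel scale k = cos φ₀ / cos φ (so areas are preserved, h·k = 1).
At 51.7°: h = 0.6358, k = 1.573; principal scales a = 1.573, b = 0.6358.
sin(ω/2) = (a − b)/(a + b) = 0.9369/2.209 = 0.4242, so ω = 2 arcsin(0.4242) ≈ 50.2°.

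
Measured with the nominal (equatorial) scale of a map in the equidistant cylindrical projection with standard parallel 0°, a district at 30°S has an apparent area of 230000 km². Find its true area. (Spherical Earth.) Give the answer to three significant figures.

199000 km²

In the plate carrée (x = Rλ, y = Rφ), meridians are true-scale (h = 1) and parallels are stretched by k = sec φ.
Areal scale = h·k = 1 × sec φ; at 30°, h = 1.000, k = 1.155, so h·k = 1.155.
True area = apparent / (areal scale) = 230000 / 1.155 ≈ 199000 km².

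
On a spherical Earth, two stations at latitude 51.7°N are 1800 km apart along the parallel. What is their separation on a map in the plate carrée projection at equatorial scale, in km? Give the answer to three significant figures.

Plate carrée maps x = Rλ, y = Rφ. The meridian scale is h = 1 and the parallel scale is k = 1/cos φ = sec φ.
Along the parallel, k = sec 51.7° = 1/0.6198 = 1.613.
Map distance = 1800 × 1.613 ≈ 2900 km.

2900 km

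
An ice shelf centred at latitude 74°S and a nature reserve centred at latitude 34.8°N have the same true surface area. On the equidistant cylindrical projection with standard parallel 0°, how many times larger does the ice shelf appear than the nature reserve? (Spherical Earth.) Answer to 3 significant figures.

In the plate carrée (x = Rλ, y = Rφ), meridians are true-scale (h = 1) and parallels are stretched by k = sec φ.
Areal scale at 74°: h·k = 1.000 × 3.628 = 3.628.
Areal scale at 34.8°: h·k = 1.000 × 1.218 = 1.218.
Ratio = 3.628/1.218 ≈ 2.98.

2.98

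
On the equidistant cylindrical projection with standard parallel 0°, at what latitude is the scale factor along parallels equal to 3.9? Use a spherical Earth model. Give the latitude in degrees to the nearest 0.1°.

75.1°

Plate carrée: h = 1, k = sec φ along parallels.
sec φ = 3.9  ⇒  cos φ = 0.2564  ⇒  φ ≈ 75.1°.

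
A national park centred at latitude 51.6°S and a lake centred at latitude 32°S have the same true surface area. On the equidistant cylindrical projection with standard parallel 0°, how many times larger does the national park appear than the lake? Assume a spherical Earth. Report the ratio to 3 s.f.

For the equirectangular projection with φ₀ = 0 (plate carrée), h = 1 along meridians and k = sec φ along parallels.
Areal scale at 51.6°: h·k = 1.000 × 1.610 = 1.610.
Areal scale at 32°: h·k = 1.000 × 1.179 = 1.179.
Ratio = 1.610/1.179 ≈ 1.37.

1.37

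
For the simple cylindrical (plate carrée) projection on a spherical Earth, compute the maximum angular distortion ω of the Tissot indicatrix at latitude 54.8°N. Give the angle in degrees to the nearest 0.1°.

31.2°

For the equirectangular projection with φ₀ = 0 (plate carrée), h = 1 along meridians and k = sec φ along parallels.
At 54.8°: h = 1.000, k = 1.735; principal scales a = 1.735, b = 1.000.
sin(ω/2) = (a − b)/(a + b) = 0.7348/2.735 = 0.2687, so ω = 2 arcsin(0.2687) ≈ 31.2°.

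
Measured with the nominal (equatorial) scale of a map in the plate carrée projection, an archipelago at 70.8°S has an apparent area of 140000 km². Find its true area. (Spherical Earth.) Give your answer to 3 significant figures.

46000 km²

For the equirectangular projection with φ₀ = 0 (plate carrée), h = 1 along meridians and k = sec φ along parallels.
Areal scale = h·k = 1 × sec φ; at 70.8°, h = 1.000, k = 3.041, so h·k = 3.041.
True area = apparent / (areal scale) = 140000 / 3.041 ≈ 46000 km².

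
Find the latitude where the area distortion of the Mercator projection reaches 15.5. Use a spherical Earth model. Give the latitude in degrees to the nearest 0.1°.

75.3°

Mercator areal scale is sec²φ.
sec²φ = 15.5  ⇒  cos²φ = 0.06452  ⇒  cos φ = 0.2540.
φ = arccos(0.2540) ≈ 75.3°.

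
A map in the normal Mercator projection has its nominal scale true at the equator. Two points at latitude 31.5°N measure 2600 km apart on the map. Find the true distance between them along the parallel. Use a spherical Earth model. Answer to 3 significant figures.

2220 km

Mercator is conformal, so the point scale is isotropic: h = k = sec φ = 1/cos φ.
Along the parallel at 31.5°, map distances are exaggerated by k = sec 31.5° = 1.173.
True distance = 2600 / 1.173 = 2600 × cos 31.5° ≈ 2220 km.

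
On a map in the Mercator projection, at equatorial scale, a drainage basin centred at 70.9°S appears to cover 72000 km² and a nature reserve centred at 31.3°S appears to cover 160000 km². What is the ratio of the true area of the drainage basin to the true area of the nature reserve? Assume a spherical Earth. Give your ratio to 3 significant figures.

0.0660

On Mercator the areal scale is sec²φ, so true area = apparent × cos²φ.
True area of drainage basin: 72000 × cos²(70.9°) = 72000 × 0.1071 = 7709 km².
True area of nature reserve: 160000 × cos²(31.3°) = 160000 × 0.7301 = 116800 km².
Ratio = 7709 / 116800 ≈ 0.0660.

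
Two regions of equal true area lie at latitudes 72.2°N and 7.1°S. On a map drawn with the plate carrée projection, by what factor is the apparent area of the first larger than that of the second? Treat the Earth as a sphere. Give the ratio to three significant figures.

Plate carrée maps x = Rλ, y = Rφ. The meridian scale is h = 1 and the parallel scale is k = 1/cos φ = sec φ.
Areal scale at 72.2°: h·k = 1.000 × 3.271 = 3.271.
Areal scale at 7.1°: h·k = 1.000 × 1.008 = 1.008.
Ratio = 3.271/1.008 ≈ 3.25.

3.25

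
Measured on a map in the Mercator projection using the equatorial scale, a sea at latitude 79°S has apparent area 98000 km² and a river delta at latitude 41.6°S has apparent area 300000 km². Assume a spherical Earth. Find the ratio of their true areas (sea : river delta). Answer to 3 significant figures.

0.0213

Since Mercator area scale is 1/cos²φ, the true area equals the apparent area multiplied by cos²φ.
True area of sea: 98000 × cos²(79°) = 98000 × 0.03641 = 3568 km².
True area of river delta: 300000 × cos²(41.6°) = 300000 × 0.5592 = 167800 km².
Ratio = 3568 / 167800 ≈ 0.0213.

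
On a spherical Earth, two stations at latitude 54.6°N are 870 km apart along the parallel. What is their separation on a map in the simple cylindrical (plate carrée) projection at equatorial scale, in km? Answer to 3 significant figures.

1500 km

For the equirectangular projection with φ₀ = 0 (plate carrée), h = 1 along meridians and k = sec φ along parallels.
Along the parallel, k = sec 54.6° = 1/0.5793 = 1.726.
Map distance = 870 × 1.726 ≈ 1500 km.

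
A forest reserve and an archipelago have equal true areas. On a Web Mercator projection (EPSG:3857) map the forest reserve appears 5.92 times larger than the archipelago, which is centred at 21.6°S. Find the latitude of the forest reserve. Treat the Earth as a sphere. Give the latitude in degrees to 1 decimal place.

67.5°

Mercator areal scale is sec²φ, so apparent-area ratio = sec²φ₁ / sec²φ₂ = cos²φ₂ / cos²φ₁.
cos²φ₂ / cos²φ₁ = 5.92  ⇒  cos φ₁ = cos 21.6° / √5.92 = 0.9298/2.433 = 0.3821.
φ₁ = arccos(0.3821) ≈ 67.5°.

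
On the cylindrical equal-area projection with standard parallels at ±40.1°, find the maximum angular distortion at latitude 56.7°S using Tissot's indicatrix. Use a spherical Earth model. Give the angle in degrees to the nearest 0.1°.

37.3°

For cylindrical equal-area with standard parallel φ₀, h = cos φ / cos φ₀ and k = cos φ₀ / cos φ, so h·k = 1.
At 56.7°: h = 0.7178, k = 1.393; principal scales a = 1.393, b = 0.7178.
sin(ω/2) = (a − b)/(a + b) = 0.6755/2.111 = 0.3200, so ω = 2 arcsin(0.3200) ≈ 37.3°.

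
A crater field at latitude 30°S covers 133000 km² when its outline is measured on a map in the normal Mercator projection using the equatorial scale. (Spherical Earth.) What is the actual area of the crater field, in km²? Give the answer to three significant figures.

99800 km²

Mercator is conformal, so the point scale is isotropic: h = k = sec φ = 1/cos φ.
Areal scale = k² = sec²φ = 1/cos²(30°) = 1/0.8660² = 1.333.
True area = apparent / (areal scale) = 133000 / 1.333 ≈ 99800 km².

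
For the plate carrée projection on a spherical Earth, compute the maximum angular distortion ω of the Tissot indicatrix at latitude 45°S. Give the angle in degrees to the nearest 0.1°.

Plate carrée maps x = Rλ, y = Rφ. The meridian scale is h = 1 and the parallel scale is k = 1/cos φ = sec φ.
At 45°: h = 1.000, k = 1.414; principal scales a = 1.414, b = 1.000.
sin(ω/2) = (a − b)/(a + b) = 0.4142/2.414 = 0.1716, so ω = 2 arcsin(0.1716) ≈ 19.8°.

19.8°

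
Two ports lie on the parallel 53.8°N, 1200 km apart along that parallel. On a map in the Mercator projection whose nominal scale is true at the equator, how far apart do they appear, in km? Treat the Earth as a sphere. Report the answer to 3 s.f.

2030 km

The Mercator projection is conformal; its linear scale factor is the same in every direction and equals sec φ = 1/cos φ.
Along the parallel, k = sec 53.8° = 1/0.5906 = 1.693.
Map distance = 1200 × 1.693 ≈ 2030 km.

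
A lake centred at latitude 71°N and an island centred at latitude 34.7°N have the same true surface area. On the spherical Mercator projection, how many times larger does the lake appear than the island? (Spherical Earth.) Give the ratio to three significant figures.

On Mercator, area is exaggerated by sec²φ = 1/cos²φ.
At 71°: sec²(71°) = 1/0.3256² = 9.434.
At 34.7°: sec²(34.7°) = 1/0.8221² = 1.479.
Ratio = 9.434/1.479 = cos²(34.7°)/cos²(71°) ≈ 6.38.

6.38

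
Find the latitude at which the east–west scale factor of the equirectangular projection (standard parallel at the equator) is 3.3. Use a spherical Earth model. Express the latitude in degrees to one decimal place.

Plate carrée: h = 1, k = sec φ along parallels.
sec φ = 3.3  ⇒  cos φ = 0.3030  ⇒  φ ≈ 72.4°.

72.4°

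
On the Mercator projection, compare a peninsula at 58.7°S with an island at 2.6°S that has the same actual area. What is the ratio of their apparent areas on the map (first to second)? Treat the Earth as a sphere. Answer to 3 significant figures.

Mercator areal scale is sec²φ.
At 58.7°: sec²(58.7°) = 1/0.5195² = 3.705.
At 2.6°: sec²(2.6°) = 1/0.9990² = 1.002.
Ratio = 3.705/1.002 = cos²(2.6°)/cos²(58.7°) ≈ 3.70.

3.70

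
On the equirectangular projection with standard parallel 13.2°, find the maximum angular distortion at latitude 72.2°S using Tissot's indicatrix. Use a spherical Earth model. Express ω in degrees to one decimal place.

In the equirectangular projection with standard parallel φ₀ = 13.2° (x = Rλ cos φ₀, y = Rφ), meridians are true-scale (h = 1) and the parallel scale is k = cos φ₀ / cos φ.
At 72.2°: h = 1.000, k = 3.185; principal scales a = 3.185, b = 1.000.
sin(ω/2) = (a − b)/(a + b) = 2.185/4.185 = 0.5221, so ω = 2 arcsin(0.5221) ≈ 62.9°.

62.9°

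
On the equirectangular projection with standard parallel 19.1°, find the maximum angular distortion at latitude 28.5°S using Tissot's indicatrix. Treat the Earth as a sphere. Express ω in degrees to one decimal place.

In the equirectangular projection with standard parallel φ₀ = 19.1° (x = Rλ cos φ₀, y = Rφ), meridians are true-scale (h = 1) and the parallel scale is k = cos φ₀ / cos φ.
At 28.5°: h = 1.000, k = 1.075; principal scales a = 1.075, b = 1.000.
sin(ω/2) = (a − b)/(a + b) = 0.07525/2.075 = 0.03626, so ω = 2 arcsin(0.03626) ≈ 4.2°.

4.2°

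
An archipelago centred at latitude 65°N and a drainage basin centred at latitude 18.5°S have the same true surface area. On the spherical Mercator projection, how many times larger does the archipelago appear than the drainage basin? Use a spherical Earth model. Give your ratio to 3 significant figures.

On Mercator, area is exaggerated by sec²φ = 1/cos²φ.
At 65°: sec²(65°) = 1/0.4226² = 5.599.
At 18.5°: sec²(18.5°) = 1/0.9483² = 1.112.
Ratio = 5.599/1.112 = cos²(18.5°)/cos²(65°) ≈ 5.04.

5.04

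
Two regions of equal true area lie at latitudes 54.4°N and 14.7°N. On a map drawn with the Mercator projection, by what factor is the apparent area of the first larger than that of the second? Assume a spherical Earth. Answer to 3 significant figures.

Mercator areal scale is sec²φ.
At 54.4°: sec²(54.4°) = 1/0.5821² = 2.951.
At 14.7°: sec²(14.7°) = 1/0.9673² = 1.069.
Ratio = 2.951/1.069 = cos²(14.7°)/cos²(54.4°) ≈ 2.76.

2.76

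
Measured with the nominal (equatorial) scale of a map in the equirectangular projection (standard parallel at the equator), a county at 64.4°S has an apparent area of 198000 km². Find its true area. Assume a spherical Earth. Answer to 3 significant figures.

In the plate carrée (x = Rλ, y = Rφ), meridians are true-scale (h = 1) and parallels are stretched by k = sec φ.
Areal scale = h·k = 1 × sec φ; at 64.4°, h = 1.000, k = 2.314, so h·k = 2.314.
True area = apparent / (areal scale) = 198000 / 2.314 ≈ 85600 km².

85600 km²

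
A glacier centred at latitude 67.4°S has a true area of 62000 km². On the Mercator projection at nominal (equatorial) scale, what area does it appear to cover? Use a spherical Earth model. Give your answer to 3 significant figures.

420000 km²

For Mercator, h = k = sec φ (a conformal cylindrical projection has a single point scale, 1/cos φ).
Areal scale = k² = sec²φ = 1/cos²(67.4°) = 1/0.3843² = 6.771.
Apparent area = 62000 × 6.771 ≈ 420000 km².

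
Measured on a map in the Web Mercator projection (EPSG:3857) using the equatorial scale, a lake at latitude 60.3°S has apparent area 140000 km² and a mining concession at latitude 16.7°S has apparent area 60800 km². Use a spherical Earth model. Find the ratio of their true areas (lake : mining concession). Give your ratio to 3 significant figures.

0.616

Mercator's areal exaggeration is sec²φ; hence true area = (apparent area) · cos²φ.
True area of lake: 140000 × cos²(60.3°) = 140000 × 0.2455 = 34370 km².
True area of mining concession: 60800 × cos²(16.7°) = 60800 × 0.9174 = 55780 km².
Ratio = 34370 / 55780 ≈ 0.616.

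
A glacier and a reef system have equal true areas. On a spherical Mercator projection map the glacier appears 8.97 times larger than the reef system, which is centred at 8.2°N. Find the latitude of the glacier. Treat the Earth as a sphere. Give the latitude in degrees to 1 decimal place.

70.7°

Mercator areal scale is sec²φ, so apparent-area ratio = sec²φ₁ / sec²φ₂ = cos²φ₂ / cos²φ₁.
cos²φ₂ / cos²φ₁ = 8.97  ⇒  cos φ₁ = cos 8.2° / √8.97 = 0.9898/2.995 = 0.3305.
φ₁ = arccos(0.3305) ≈ 70.7°.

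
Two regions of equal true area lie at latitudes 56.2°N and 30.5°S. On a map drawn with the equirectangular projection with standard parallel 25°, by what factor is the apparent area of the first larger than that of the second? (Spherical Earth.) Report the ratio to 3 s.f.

1.55

With standard parallel φ₀ = 25°, the equirectangular projection gives x = Rλ cos φ₀, y = Rφ, so h = 1 and k = cos 25° / cos φ.
Areal scale at 56.2°: h·k = 1.000 × 1.629 = 1.629.
Areal scale at 30.5°: h·k = 1.000 × 1.052 = 1.052.
Ratio = 1.629/1.052 ≈ 1.55.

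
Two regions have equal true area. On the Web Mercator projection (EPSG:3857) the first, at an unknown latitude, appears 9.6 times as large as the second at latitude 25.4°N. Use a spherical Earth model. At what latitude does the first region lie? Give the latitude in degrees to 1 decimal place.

Mercator areal scale is sec²φ, so apparent-area ratio = sec²φ₁ / sec²φ₂ = cos²φ₂ / cos²φ₁.
cos²φ₂ / cos²φ₁ = 9.6  ⇒  cos φ₁ = cos 25.4° / √9.6 = 0.9033/3.098 = 0.2916.
φ₁ = arccos(0.2916) ≈ 73.0°.

73.0°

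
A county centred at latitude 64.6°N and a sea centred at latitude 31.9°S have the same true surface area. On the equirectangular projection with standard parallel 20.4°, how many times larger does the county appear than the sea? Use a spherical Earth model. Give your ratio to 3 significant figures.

In the equirectangular projection with standard parallel φ₀ = 20.4° (x = Rλ cos φ₀, y = Rφ), meridians are true-scale (h = 1) and the parallel scale is k = cos φ₀ / cos φ.
Areal scale at 64.6°: h·k = 1.000 × 2.185 = 2.185.
Areal scale at 31.9°: h·k = 1.000 × 1.104 = 1.104.
Ratio = 2.185/1.104 ≈ 1.98.

1.98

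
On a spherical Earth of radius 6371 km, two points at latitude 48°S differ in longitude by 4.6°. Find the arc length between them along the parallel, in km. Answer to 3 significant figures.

Arc length along a parallel = R cos φ · Δλ (with Δλ in radians).
= 6371 × cos 48° × (4.6° × π/180) = 6371 × 0.6691 × 0.08029 ≈ 342 km.

342 km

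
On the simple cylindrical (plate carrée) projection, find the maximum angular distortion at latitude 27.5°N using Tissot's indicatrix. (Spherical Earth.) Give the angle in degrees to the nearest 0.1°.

Plate carrée maps x = Rλ, y = Rφ. The meridian scale is h = 1 and the parallel scale is k = 1/cos φ = sec φ.
At 27.5°: h = 1.000, k = 1.127; principal scales a = 1.127, b = 1.000.
sin(ω/2) = (a − b)/(a + b) = 0.1274/2.127 = 0.05988, so ω = 2 arcsin(0.05988) ≈ 6.9°.

6.9°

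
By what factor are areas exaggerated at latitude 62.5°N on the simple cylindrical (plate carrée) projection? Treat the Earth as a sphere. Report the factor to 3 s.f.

In the plate carrée (x = Rλ, y = Rφ), meridians are true-scale (h = 1) and parallels are stretched by k = sec φ.
Areal scale = h·k = 1 × sec φ; at 62.5°, h = 1.000, k = 2.166, so h·k = 2.166.

2.17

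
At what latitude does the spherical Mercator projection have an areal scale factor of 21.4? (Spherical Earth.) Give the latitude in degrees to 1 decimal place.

77.5°

Mercator areal scale is sec²φ.
sec²φ = 21.4  ⇒  cos²φ = 0.04673  ⇒  cos φ = 0.2162.
φ = arccos(0.2162) ≈ 77.5°.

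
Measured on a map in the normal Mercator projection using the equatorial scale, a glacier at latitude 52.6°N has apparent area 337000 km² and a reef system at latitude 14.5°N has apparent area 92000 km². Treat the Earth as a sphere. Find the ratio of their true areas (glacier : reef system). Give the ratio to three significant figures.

1.44

On Mercator the areal scale is sec²φ, so true area = apparent × cos²φ.
True area of glacier: 337000 × cos²(52.6°) = 337000 × 0.3689 = 124300 km².
True area of reef system: 92000 × cos²(14.5°) = 92000 × 0.9373 = 86230 km².
Ratio = 124300 / 86230 ≈ 1.44.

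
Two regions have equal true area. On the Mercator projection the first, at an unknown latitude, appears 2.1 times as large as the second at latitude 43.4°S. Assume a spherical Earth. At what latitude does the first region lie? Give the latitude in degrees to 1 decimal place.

59.9°

Mercator areal scale is sec²φ, so apparent-area ratio = sec²φ₁ / sec²φ₂ = cos²φ₂ / cos²φ₁.
cos²φ₂ / cos²φ₁ = 2.1  ⇒  cos φ₁ = cos 43.4° / √2.1 = 0.7266/1.449 = 0.5014.
φ₁ = arccos(0.5014) ≈ 59.9°.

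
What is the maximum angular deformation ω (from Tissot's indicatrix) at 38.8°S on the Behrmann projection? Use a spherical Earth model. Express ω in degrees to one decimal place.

The Behrmann projection is cylindrical equal-area with φ₀ = 30°. For cylindrical equal-area with standard parallel φ₀, h = cos φ / cos φ₀ and k = cos φ₀ / cos φ, so h·k = 1.
At 38.8°: h = 0.8999, k = 1.111; principal scales a = 1.111, b = 0.8999.
sin(ω/2) = (a − b)/(a + b) = 0.2113/2.011 = 0.1051, so ω = 2 arcsin(0.1051) ≈ 12.1°.

12.1°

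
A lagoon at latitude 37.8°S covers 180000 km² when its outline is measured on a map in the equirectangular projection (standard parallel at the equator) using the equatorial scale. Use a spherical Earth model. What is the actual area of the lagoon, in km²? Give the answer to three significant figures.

Plate carrée maps x = Rλ, y = Rφ. The meridian scale is h = 1 and the parallel scale is k = 1/cos φ = sec φ.
Areal scale = h·k = 1 × sec φ; at 37.8°, h = 1.000, k = 1.266, so h·k = 1.266.
True area = apparent / (areal scale) = 180000 / 1.266 ≈ 142000 km².

142000 km²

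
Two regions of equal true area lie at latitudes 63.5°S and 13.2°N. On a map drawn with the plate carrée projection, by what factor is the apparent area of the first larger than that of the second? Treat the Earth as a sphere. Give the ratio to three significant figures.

Plate carrée maps x = Rλ, y = Rφ. The meridian scale is h = 1 and the parallel scale is k = 1/cos φ = sec φ.
Areal scale at 63.5°: h·k = 1.000 × 2.241 = 2.241.
Areal scale at 13.2°: h·k = 1.000 × 1.027 = 1.027.
Ratio = 2.241/1.027 ≈ 2.18.

2.18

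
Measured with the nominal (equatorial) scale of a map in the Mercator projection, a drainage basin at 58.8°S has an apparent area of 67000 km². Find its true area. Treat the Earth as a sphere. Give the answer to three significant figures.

Mercator is conformal, so the point scale is isotropic: h = k = sec φ = 1/cos φ.
Areal scale = k² = sec²φ = 1/cos²(58.8°) = 1/0.5180² = 3.726.
True area = apparent / (areal scale) = 67000 / 3.726 ≈ 18000 km².

18000 km²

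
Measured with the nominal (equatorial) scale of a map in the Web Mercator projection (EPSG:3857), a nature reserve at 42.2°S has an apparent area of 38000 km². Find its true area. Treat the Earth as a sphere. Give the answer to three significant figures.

Mercator is conformal, so the point scale is isotropic: h = k = sec φ = 1/cos φ.
Areal scale = k² = sec²φ = 1/cos²(42.2°) = 1/0.7408² = 1.822.
True area = apparent / (areal scale) = 38000 / 1.822 ≈ 20900 km².

20900 km²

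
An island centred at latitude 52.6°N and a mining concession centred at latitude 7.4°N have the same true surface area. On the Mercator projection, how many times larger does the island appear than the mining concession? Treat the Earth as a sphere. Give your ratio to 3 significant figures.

On Mercator, area is exaggerated by sec²φ = 1/cos²φ.
At 52.6°: sec²(52.6°) = 1/0.6074² = 2.711.
At 7.4°: sec²(7.4°) = 1/0.9917² = 1.017.
Ratio = 2.711/1.017 = cos²(7.4°)/cos²(52.6°) ≈ 2.67.

2.67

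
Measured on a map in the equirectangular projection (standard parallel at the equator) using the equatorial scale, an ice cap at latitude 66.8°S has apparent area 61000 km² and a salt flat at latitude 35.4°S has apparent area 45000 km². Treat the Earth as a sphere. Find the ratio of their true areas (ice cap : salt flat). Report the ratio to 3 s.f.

Plate carrée has h = 1 and k = sec φ, giving areal scale sec φ; true area = (apparent area) · cos φ.
True area of ice cap: 61000 × cos(66.8°) = 61000 × 0.3939 = 24030 km².
True area of salt flat: 45000 × cos(35.4°) = 45000 × 0.8151 = 36680 km².
Ratio = 24030 / 36680 ≈ 0.655.

0.655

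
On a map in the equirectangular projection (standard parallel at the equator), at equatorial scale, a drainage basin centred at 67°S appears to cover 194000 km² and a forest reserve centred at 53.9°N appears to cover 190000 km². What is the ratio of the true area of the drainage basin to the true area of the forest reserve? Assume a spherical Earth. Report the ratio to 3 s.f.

Plate carrée has h = 1 and k = sec φ, giving areal scale sec φ; true area = (apparent area) · cos φ.
True area of drainage basin: 194000 × cos(67°) = 194000 × 0.3907 = 75800 km².
True area of forest reserve: 190000 × cos(53.9°) = 190000 × 0.5892 = 111900 km².
Ratio = 75800 / 111900 ≈ 0.677.

0.677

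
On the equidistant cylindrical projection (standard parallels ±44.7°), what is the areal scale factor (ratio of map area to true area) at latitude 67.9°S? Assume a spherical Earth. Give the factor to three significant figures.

The equidistant cylindrical projection with φ₀ = 44.7° has h = 1 (meridians true) and k = cos φ₀ / cos φ along parallels.
Areal scale = h·k = 1 × cos φ₀ / cos φ; at 67.9°, h = 1.000, k = 1.889, so h·k = 1.889.

1.89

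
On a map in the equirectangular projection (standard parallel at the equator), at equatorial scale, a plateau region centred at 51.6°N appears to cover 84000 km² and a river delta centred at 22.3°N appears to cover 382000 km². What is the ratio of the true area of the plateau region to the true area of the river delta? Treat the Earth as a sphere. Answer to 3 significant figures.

Plate carrée has h = 1 and k = sec φ, giving areal scale sec φ; true area = (apparent area) · cos φ.
True area of plateau region: 84000 × cos(51.6°) = 84000 × 0.6211 = 52180 km².
True area of river delta: 382000 × cos(22.3°) = 382000 × 0.9252 = 353400 km².
Ratio = 52180 / 353400 ≈ 0.148.

0.148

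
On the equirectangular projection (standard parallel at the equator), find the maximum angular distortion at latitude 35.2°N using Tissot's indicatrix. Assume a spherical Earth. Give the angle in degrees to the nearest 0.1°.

In the plate carrée (x = Rλ, y = Rφ), meridians are true-scale (h = 1) and parallels are stretched by k = sec φ.
At 35.2°: h = 1.000, k = 1.224; principal scales a = 1.224, b = 1.000.
sin(ω/2) = (a − b)/(a + b) = 0.2238/2.224 = 0.1006, so ω = 2 arcsin(0.1006) ≈ 11.6°.

11.6°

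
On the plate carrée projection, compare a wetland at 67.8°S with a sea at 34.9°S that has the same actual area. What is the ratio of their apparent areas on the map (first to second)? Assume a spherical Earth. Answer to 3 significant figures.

Plate carrée maps x = Rλ, y = Rφ. The meridian scale is h = 1 and the parallel scale is k = 1/cos φ = sec φ.
Areal scale at 67.8°: h·k = 1.000 × 2.647 = 2.647.
Areal scale at 34.9°: h·k = 1.000 × 1.219 = 1.219.
Ratio = 2.647/1.219 ≈ 2.17.

2.17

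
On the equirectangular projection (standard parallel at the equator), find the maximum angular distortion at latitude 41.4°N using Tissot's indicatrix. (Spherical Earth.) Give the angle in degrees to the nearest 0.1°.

16.4°

In the plate carrée (x = Rλ, y = Rφ), meridians are true-scale (h = 1) and parallels are stretched by k = sec φ.
At 41.4°: h = 1.000, k = 1.333; principal scales a = 1.333, b = 1.000.
sin(ω/2) = (a − b)/(a + b) = 0.3331/2.333 = 0.1428, so ω = 2 arcsin(0.1428) ≈ 16.4°.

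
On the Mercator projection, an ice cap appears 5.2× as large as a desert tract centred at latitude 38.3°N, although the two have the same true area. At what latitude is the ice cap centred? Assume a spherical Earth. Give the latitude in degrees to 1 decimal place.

On Mercator, (apparent₁)/(apparent₂) = sec²φ₁ / sec²φ₂ when true areas are equal.
cos²φ₂ / cos²φ₁ = 5.2  ⇒  cos φ₁ = cos 38.3° / √5.2 = 0.7848/2.280 = 0.3441.
φ₁ = arccos(0.3441) ≈ 69.9°.

69.9°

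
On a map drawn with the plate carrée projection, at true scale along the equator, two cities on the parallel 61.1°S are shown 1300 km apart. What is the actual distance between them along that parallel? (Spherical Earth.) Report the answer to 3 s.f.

628 km

For the equirectangular projection with φ₀ = 0 (plate carrée), h = 1 along meridians and k = sec φ along parallels.
Along the parallel at 61.1°, map distances are exaggerated by k = sec 61.1° = 2.069.
True distance = 1300 / 2.069 = 1300 × cos 61.1° ≈ 628 km.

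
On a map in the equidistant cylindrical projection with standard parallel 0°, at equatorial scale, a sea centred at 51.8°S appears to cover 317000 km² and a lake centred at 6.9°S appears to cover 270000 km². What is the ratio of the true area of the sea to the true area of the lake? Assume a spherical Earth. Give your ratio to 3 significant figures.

0.731

Plate carrée has h = 1 and k = sec φ, giving areal scale sec φ; true area = (apparent area) · cos φ.
True area of sea: 317000 × cos(51.8°) = 317000 × 0.6184 = 196000 km².
True area of lake: 270000 × cos(6.9°) = 270000 × 0.9928 = 268000 km².
Ratio = 196000 / 268000 ≈ 0.731.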